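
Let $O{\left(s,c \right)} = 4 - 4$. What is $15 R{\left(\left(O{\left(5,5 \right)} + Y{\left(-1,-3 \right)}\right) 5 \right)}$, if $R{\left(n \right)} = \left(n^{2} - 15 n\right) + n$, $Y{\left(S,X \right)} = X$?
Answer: $6525$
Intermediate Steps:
$O{\left(s,c \right)} = 0$
$R{\left(n \right)} = n^{2} - 14 n$
$15 R{\left(\left(O{\left(5,5 \right)} + Y{\left(-1,-3 \right)}\right) 5 \right)} = 15 \left(0 - 3\right) 5 \left(-14 + \left(0 - 3\right) 5\right) = 15 \left(-3\right) 5 \left(-14 - 15\right) = 15 \left(- 15 \left(-14 - 15\right)\right) = 15 \left(\left(-15\right) \left(-29\right)\right) = 15 \cdot 435 = 6525$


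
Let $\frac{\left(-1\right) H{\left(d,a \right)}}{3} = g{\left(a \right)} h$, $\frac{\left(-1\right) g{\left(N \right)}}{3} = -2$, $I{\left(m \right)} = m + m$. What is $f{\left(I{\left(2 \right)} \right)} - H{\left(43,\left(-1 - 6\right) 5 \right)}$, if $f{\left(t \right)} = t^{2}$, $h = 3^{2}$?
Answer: $178$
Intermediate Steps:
$I{\left(m \right)} = 2 m$
$g{\left(N \right)} = 6$ ($g{\left(N \right)} = \left(-3\right) \left(-2\right) = 6$)
$h = 9$
$H{\left(d,a \right)} = -162$ ($H{\left(d,a \right)} = - 3 \cdot 6 \cdot 9 = \left(-3\right) 54 = -162$)
$f{\left(I{\left(2 \right)} \right)} - H{\left(43,\left(-1 - 6\right) 5 \right)} = \left(2 \cdot 2\right)^{2} - -162 = 4^{2} + 162 = 16 + 162 = 178$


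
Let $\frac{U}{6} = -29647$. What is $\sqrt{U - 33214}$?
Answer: $2 i \sqrt{52774} \approx 459.45 i$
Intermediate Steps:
$U = -177882$ ($U = 6 \left(-29647\right) = -177882$)
$\sqrt{U - 33214} = \sqrt{-177882 - 33214} = \sqrt{-211096} = 2 i \sqrt{52774}$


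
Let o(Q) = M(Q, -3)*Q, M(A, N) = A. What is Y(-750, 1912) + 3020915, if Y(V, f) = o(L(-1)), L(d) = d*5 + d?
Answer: 3020951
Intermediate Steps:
L(d) = 6*d (L(d) = 5*d + d = 6*d)
o(Q) = Q² (o(Q) = Q*Q = Q²)
Y(V, f) = 36 (Y(V, f) = (6*(-1))² = (-6)² = 36)
Y(-750, 1912) + 3020915 = 36 + 3020915 = 3020951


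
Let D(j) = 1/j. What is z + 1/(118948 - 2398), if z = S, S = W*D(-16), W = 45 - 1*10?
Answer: -2039617/932400 ≈ -2.1875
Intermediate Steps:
W = 35 (W = 45 - 10 = 35)
S = -35/16 (S = 35/(-16) = 35*(-1/16) = -35/16 ≈ -2.1875)
z = -35/16 ≈ -2.1875
z + 1/(118948 - 2398) = -35/16 + 1/(118948 - 2398) = -35/16 + 1/116550 = -2039617/932400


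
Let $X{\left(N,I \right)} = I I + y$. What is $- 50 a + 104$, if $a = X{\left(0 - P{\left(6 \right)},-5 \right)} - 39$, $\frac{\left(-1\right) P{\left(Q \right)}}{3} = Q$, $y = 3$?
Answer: $654$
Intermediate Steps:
$P{\left(Q \right)} = - 3 Q$
$X{\left(N,I \right)} = 3 + I^{2}$ ($X{\left(N,I \right)} = I I + 3 = I^{2} + 3 = 3 + I^{2}$)
$a = -11$ ($a = \left(3 + \left(-5\right)^{2}\right) - 39 = \left(3 + 25\right) - 39 = 28 - 39 = -11$)
$- 50 a + 104 = \left(-50\right) \left(-11\right) + 104 = 550 + 104 = 654$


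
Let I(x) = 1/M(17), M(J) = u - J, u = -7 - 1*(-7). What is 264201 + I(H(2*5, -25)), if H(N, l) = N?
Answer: 4491416/17 ≈ 2.6420e+5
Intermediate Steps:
u = 0 (u = -7 + 7 = 0)
M(J) = -J (M(J) = 0 - J = -J)
I(x) = -1/17 (I(x) = 1/(-1*17) = 1/(-17) = -1/17)
264201 + I(H(2*5, -25)) = 264201 - 1/17 = 4491416/17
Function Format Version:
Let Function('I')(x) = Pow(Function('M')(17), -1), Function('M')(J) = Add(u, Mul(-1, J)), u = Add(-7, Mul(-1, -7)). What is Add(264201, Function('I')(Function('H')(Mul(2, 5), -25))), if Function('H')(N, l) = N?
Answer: Rational(4491416, 17) ≈ 2.6420e+5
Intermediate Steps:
u = 0 (u = Add(-7, 7) = 0)
Function('M')(J) = Mul(-1, J) (Function('M')(J) = Add(0, Mul(-1, J)) = Mul(-1, J))
Function('I')(x) = Rational(-1, 17) (Function('I')(x) = Pow(Mul(-1, 17), -1) = Pow(-17, -1) = Rational(-1, 17))
Add(264201, Function('I')(Function('H')(Mul(2, 5), -25))) = Add(264201, Rational(-1, 17)) = Rational(4491416, 17)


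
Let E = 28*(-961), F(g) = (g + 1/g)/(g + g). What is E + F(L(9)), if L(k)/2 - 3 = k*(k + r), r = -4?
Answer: -495959039/18432 ≈ -26908.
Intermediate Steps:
L(k) = 6 + 2*k*(-4 + k) (L(k) = 6 + 2*(k*(k - 4)) = 6 + 2*(k*(-4 + k)) = 6 + 2*k*(-4 + k))
F(g) = (g + 1/g)/(2*g) (F(g) = (g + 1/g)/((2*g)) = (g + 1/g)*(1/(2*g)) = (g + 1/g)/(2*g))
E = -26908
E + F(L(9)) = -26908 + (1 + (6 - 8*9 + 2*9**2)**2)/(2*(6 - 8*9 + 2*9**2)**2) = -26908 + (1 + (6 - 72 + 2*81)**2)/(2*(6 - 72 + 2*81)**2) = -26908 + (1 + (6 - 72 + 162)**2)/(2*(6 - 72 + 162)**2) = -26908 + (1/2)*(1 + 96**2)/96**2 = -26908 + (1/2)*(1/9216)*(1 + 9216) = -26908 + (1/2)*(1/9216)*9217 = -26908 + 9217/18432 = -495959039/18432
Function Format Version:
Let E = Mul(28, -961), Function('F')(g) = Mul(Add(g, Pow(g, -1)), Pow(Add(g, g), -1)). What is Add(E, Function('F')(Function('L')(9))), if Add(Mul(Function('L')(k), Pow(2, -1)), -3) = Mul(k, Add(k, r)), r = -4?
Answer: Rational(-495959039, 18432) ≈ -26908.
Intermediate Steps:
Function('L')(k) = Add(6, Mul(2, k, Add(-4, k))) (Function('L')(k) = Add(6, Mul(2, Mul(k, Add(k, -4)))) = Add(6, Mul(2, Mul(k, Add(-4, k)))) = Add(6, Mul(2, k, Add(-4, k))))
Function('F')(g) = Mul(Rational(1, 2), Pow(g, -1), Add(g, Pow(g, -1))) (Function('F')(g) = Mul(Add(g, Pow(g, -1)), Pow(Mul(2, g), -1)) = Mul(Add(g, Pow(g, -1)), Mul(Rational(1, 2), Pow(g, -1))) = Mul(Rational(1, 2), Pow(g, -1), Add(g, Pow(g, -1))))
E = -26908
Add(E, Function('F')(Function('L')(9))) = Add(-26908, Mul(Rational(1, 2), Pow(Add(6, Mul(-8, 9), Mul(2, Pow(9, 2))), -2), Add(1, Pow(Add(6, Mul(-8, 9), Mul(2, Pow(9, 2))), 2)))) = Add(-26908, Mul(Rational(1, 2), Pow(Add(6, -72, Mul(2, 81)), -2), Add(1, Pow(Add(6, -72, Mul(2, 81)), 2)))) = Add(-26908, Mul(Rational(1, 2), Pow(Add(6, -72, 162), -2), Add(1, Pow(Add(6, -72, 162), 2)))) = Add(-26908, Mul(Rational(1, 2), Pow(96, -2), Add(1, Pow(96, 2)))) = Add(-26908, Mul(Rational(1, 2), Rational(1, 9216), Add(1, 9216))) = Add(-26908, Mul(Rational(1, 2), Rational(1, 9216), 9217)) = Add(-26908, Rational(9217, 18432)) = Rational(-495959039, 18432)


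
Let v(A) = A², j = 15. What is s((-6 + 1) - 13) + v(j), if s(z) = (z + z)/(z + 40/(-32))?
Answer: 17469/77 ≈ 226.87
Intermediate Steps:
s(z) = 2*z/(-5/4 + z) (s(z) = (2*z)/(z + 40*(-1/32)) = (2*z)/(z - 5/4) = (2*z)/(-5/4 + z) = 2*z/(-5/4 + z))
s((-6 + 1) - 13) + v(j) = 8*((-6 + 1) - 13)/(-5 + 4*((-6 + 1) - 13)) + 15² = 8*(-5 - 13)/(-5 + 4*(-5 - 13)) + 225 = 8*(-18)/(-5 + 4*(-18)) + 225 = 8*(-18)/(-5 - 72) + 225 = 8*(-18)/(-77) + 225 = 8*(-18)*(-1/77) + 225 = 144/77 + 225 = 17469/77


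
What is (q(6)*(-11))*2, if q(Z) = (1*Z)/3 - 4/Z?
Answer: -88/3 ≈ -29.333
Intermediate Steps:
q(Z) = -4/Z + Z/3 (q(Z) = Z*(⅓) - 4/Z = Z/3 - 4/Z = -4/Z + Z/3)
(q(6)*(-11))*2 = ((-4/6 + (⅓)*6)*(-11))*2 = ((-4*⅙ + 2)*(-11))*2 = ((-⅔ + 2)*(-11))*2 = ((4/3)*(-11))*2 = -44/3*2 = -88/3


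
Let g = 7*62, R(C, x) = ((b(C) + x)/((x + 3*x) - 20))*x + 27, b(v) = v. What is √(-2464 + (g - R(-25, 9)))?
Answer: 32*I*√2 ≈ 45.255*I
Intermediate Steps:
R(C, x) = 27 + x*(C + x)/(-20 + 4*x) (R(C, x) = ((C + x)/((x + 3*x) - 20))*x + 27 = ((C + x)/(4*x - 20))*x + 27 = ((C + x)/(-20 + 4*x))*x + 27 = x*(C + x)/(-20 + 4*x) + 27 = 27 + x*(C + x)/(-20 + 4*x))
g = 434
√(-2464 + (g - R(-25, 9))) = √(-2464 + (434 - (-540 + 9² + 108*9 - 25*9)/(4*(-5 + 9)))) = √(-2464 + (434 - (-540 + 81 + 972 - 225)/(4*4))) = √(-2464 + (434 - 288/(4*4))) = √(-2464 + (434 - 1*18)) = √(-2464 + (434 - 18)) = √(-2464 + 416) = √(-2048) = 32*I*√2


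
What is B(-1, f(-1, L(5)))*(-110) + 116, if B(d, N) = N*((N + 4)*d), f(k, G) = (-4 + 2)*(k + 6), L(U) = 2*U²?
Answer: 6716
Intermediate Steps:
f(k, G) = -12 - 2*k (f(k, G) = -2*(6 + k) = -12 - 2*k)
B(d, N) = N*d*(4 + N) (B(d, N) = N*((4 + N)*d) = N*(d*(4 + N)) = N*d*(4 + N))
B(-1, f(-1, L(5)))*(-110) + 116 = ((-12 - 2*(-1))*(-1)*(4 + (-12 - 2*(-1))))*(-110) + 116 = ((-12 + 2)*(-1)*(4 + (-12 + 2)))*(-110) + 116 = -10*(-1)*(4 - 10)*(-110) + 116 = -10*(-1)*(-6)*(-110) + 116 = -60*(-110) + 116 = 6600 + 116 = 6716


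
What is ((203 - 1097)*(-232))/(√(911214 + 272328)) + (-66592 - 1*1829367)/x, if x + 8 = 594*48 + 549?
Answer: -111527/1709 + 34568*√1183542/197257 ≈ 125.39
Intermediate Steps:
x = 29053 (x = -8 + (594*48 + 549) = -8 + (28512 + 549) = -8 + 29061 = 29053)
((203 - 1097)*(-232))/(√(911214 + 272328)) + (-66592 - 1*1829367)/x = ((203 - 1097)*(-232))/(√(911214 + 272328)) + (-66592 - 1*1829367)/29053 = (-894*(-232))/(√1183542) + (-66592 - 1829367)*(1/29053) = 207408*(√1183542/1183542) - 1895959*1/29053 = 34568*√1183542/197257 - 111527/1709 = -111527/1709 + 34568*√1183542/197257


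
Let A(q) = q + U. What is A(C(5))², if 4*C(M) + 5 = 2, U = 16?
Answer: 3721/16 ≈ 232.56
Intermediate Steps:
C(M) = -¾ (C(M) = -5/4 + (¼)*2 = -5/4 + ½ = -¾)
A(q) = 16 + q (A(q) = q + 16 = 16 + q)
A(C(5))² = (16 - ¾)² = (61/4)² = 3721/16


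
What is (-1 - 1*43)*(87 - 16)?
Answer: -3124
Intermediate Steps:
(-1 - 1*43)*(87 - 16) = (-1 - 43)*71 = -44*71 = -3124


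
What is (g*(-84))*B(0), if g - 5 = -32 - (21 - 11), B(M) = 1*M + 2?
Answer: 6216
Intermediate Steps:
B(M) = 2 + M (B(M) = M + 2 = 2 + M)
g = -37 (g = 5 + (-32 - (21 - 11)) = 5 + (-32 - 1*10) = 5 + (-32 - 10) = 5 - 42 = -37)
(g*(-84))*B(0) = (-37*(-84))*(2 + 0) = 3108*2 = 6216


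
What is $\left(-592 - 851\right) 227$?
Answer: $-327561$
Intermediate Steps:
$\left(-592 - 851\right) 227 = \left(-1443\right) 227 = -327561$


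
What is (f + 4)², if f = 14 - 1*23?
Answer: 25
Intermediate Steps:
f = -9 (f = 14 - 23 = -9)
(f + 4)² = (-9 + 4)² = (-5)² = 25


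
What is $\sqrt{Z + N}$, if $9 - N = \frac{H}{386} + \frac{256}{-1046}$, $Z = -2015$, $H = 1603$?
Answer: $\frac{i \sqrt{81913255998062}}{201878} \approx 44.832 i$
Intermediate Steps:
$N = \frac{1027941}{201878}$ ($N = 9 - \left(\frac{1603}{386} + \frac{256}{-1046}\right) = 9 - \left(1603 \cdot \frac{1}{386} + 256 \left(- \frac{1}{1046}\right)\right) = 9 - \left(\frac{1603}{386} - \frac{128}{523}\right) = 9 - \frac{788961}{201878} = \frac{1027941}{201878} \approx 5.0919$)
$\sqrt{Z + N} = \sqrt{-2015 + \frac{1027941}{201878}} = \sqrt{- \frac{405756229}{201878}} = \frac{i \sqrt{81913255998062}}{201878}$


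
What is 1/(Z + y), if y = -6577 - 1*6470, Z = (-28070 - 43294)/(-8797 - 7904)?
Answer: -293/3821519 ≈ -7.6671e-5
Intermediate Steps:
Z = 1252/293 (Z = -71364/(-16701) = -71364*(-1/16701) = 1252/293 ≈ 4.2730)
y = -13047 (y = -6577 - 6470 = -13047)
1/(Z + y) = 1/(1252/293 - 13047) = 1/(-3821519/293) = -293/3821519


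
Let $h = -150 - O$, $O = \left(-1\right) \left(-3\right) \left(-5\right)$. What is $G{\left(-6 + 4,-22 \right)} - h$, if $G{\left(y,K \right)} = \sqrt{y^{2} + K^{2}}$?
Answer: $135 + 2 \sqrt{122} \approx 157.09$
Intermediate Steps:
$O = -15$ ($O = 3 \left(-5\right) = -15$)
$h = -135$ ($h = -150 - -15 = -150 + 15 = -135$)
$G{\left(y,K \right)} = \sqrt{K^{2} + y^{2}}$
$G{\left(-6 + 4,-22 \right)} - h = \sqrt{\left(-22\right)^{2} + \left(-6 + 4\right)^{2}} - -135 = \sqrt{484 + \left(-2\right)^{2}} + 135 = \sqrt{484 + 4} + 135 = \sqrt{488} + 135 = 2 \sqrt{122} + 135 = 135 + 2 \sqrt{122}$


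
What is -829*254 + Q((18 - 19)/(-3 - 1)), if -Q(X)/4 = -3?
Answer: -210554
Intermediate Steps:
Q(X) = 12 (Q(X) = -4*(-3) = 12)
-829*254 + Q((18 - 19)/(-3 - 1)) = -829*254 + 12 = -210566 + 12 = -210554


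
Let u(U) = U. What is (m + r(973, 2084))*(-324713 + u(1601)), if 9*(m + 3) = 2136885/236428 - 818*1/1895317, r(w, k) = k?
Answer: -226087586648383954870/336079505757 ≈ -6.7272e+8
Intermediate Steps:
m = -8048981137811/4032954069084 (m = -3 + (2136885/236428 - 818*1/1895317)/9 = -3 + (2136885*(1/236428) - 818*1/1895317)/9 = -3 + (2136885/236428 - 818/1895317)/9 = -3 + (⅑)*(4049881069441/448106007676) = -3 + 4049881069441/4032954069084 = -8048981137811/4032954069084 ≈ -1.9958)
(m + r(973, 2084))*(-324713 + u(1601)) = (-8048981137811/4032954069084 + 2084)*(-324713 + 1601) = (8396627298833245/4032954069084)*(-323112) = -226087586648383954870/336079505757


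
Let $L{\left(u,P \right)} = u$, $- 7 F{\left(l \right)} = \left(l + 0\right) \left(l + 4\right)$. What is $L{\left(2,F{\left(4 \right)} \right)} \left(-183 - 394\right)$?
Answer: $-1154$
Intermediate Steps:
$F{\left(l \right)} = - \frac{l \left(4 + l\right)}{7}$ ($F{\left(l \right)} = - \frac{\left(l + 0\right) \left(l + 4\right)}{7} = - \frac{l \left(4 + l\right)}{7}$)
$L{\left(2,F{\left(4 \right)} \right)} \left(-183 - 394\right) = 2 \left(-183 - 394\right) = 2 \left(-577\right) = -1154$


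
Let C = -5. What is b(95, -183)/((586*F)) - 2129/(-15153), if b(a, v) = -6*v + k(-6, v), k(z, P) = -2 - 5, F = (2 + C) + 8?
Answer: 22769893/44398290 ≈ 0.51286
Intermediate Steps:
F = 5 (F = (2 - 5) + 8 = -3 + 8 = 5)
k(z, P) = -7
b(a, v) = -7 - 6*v (b(a, v) = -6*v - 7 = -7 - 6*v)
b(95, -183)/((586*F)) - 2129/(-15153) = (-7 - 6*(-183))/((586*5)) - 2129/(-15153) = (-7 + 1098)/2930 - 2129*(-1/15153) = 1091*(1/2930) + 2129/15153 = 1091/2930 + 2129/15153 = 22769893/44398290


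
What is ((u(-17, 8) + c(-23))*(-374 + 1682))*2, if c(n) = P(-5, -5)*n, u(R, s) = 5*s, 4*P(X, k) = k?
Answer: 179850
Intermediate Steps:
P(X, k) = k/4
c(n) = -5*n/4 (c(n) = ((¼)*(-5))*n = -5*n/4)
((u(-17, 8) + c(-23))*(-374 + 1682))*2 = ((5*8 - 5/4*(-23))*(-374 + 1682))*2 = ((40 + 115/4)*1308)*2 = ((275/4)*1308)*2 = 89925*2 = 179850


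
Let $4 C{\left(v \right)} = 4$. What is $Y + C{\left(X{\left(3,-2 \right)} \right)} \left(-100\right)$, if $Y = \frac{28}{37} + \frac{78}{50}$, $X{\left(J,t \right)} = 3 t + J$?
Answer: $- \frac{90357}{925} \approx -97.683$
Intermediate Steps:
$X{\left(J,t \right)} = J + 3 t$
$C{\left(v \right)} = 1$ ($C{\left(v \right)} = \frac{1}{4} \cdot 4 = 1$)
$Y = \frac{2143}{925}$ ($Y = 28 \cdot \frac{1}{37} + 78 \cdot \frac{1}{50} = \frac{28}{37} + \frac{39}{25} = \frac{2143}{925} \approx 2.3168$)
$Y + C{\left(X{\left(3,-2 \right)} \right)} \left(-100\right) = \frac{2143}{925} + 1 \left(-100\right) = \frac{2143}{925} - 100 = - \frac{90357}{925}$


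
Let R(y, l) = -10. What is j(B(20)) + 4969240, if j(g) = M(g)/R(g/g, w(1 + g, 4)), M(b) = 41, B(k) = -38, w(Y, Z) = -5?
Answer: 49692359/10 ≈ 4.9692e+6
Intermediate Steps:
j(g) = -41/10 (j(g) = 41/(-10) = 41*(-⅒) = -41/10)
j(B(20)) + 4969240 = -41/10 + 4969240 = 49692359/10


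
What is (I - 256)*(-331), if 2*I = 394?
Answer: 19529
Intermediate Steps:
I = 197 (I = (½)*394 = 197)
(I - 256)*(-331) = (197 - 256)*(-331) = -59*(-331) = 19529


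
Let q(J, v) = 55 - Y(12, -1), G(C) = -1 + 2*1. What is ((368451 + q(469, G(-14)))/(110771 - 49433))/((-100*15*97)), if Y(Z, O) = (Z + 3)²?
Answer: -368281/8924679000 ≈ -4.1265e-5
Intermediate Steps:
Y(Z, O) = (3 + Z)²
G(C) = 1 (G(C) = -1 + 2 = 1)
q(J, v) = -170 (q(J, v) = 55 - (3 + 12)² = 55 - 1*15² = 55 - 1*225 = 55 - 225 = -170)
((368451 + q(469, G(-14)))/(110771 - 49433))/((-100*15*97)) = ((368451 - 170)/(110771 - 49433))/((-100*15*97)) = (368281/61338)/((-1500*97)) = (368281*(1/61338))/(-145500) = (368281/61338)*(-1/145500) = -368281/8924679000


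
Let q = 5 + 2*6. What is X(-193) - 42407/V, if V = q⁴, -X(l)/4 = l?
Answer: 64435805/83521 ≈ 771.49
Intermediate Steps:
q = 17 (q = 5 + 12 = 17)
X(l) = -4*l
V = 83521 (V = 17⁴ = 83521)
X(-193) - 42407/V = -4*(-193) - 42407/83521 = 772 - 42407/83521 = 64435805/83521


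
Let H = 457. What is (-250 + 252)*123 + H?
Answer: 703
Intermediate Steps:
(-250 + 252)*123 + H = (-250 + 252)*123 + 457 = 2*123 + 457 = 246 + 457 = 703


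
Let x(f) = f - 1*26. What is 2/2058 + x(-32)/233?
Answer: -59449/239757 ≈ -0.24796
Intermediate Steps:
x(f) = -26 + f (x(f) = f - 26 = -26 + f)
2/2058 + x(-32)/233 = 2/2058 + (-26 - 32)/233 = 2*(1/2058) - 58*1/233 = 1/1029 - 58/233 = -59449/239757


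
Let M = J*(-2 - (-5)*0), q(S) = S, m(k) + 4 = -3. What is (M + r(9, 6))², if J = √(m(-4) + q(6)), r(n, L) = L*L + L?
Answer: 1760 - 168*I ≈ 1760.0 - 168.0*I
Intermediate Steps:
m(k) = -7 (m(k) = -4 - 3 = -7)
r(n, L) = L + L² (r(n, L) = L² + L = L + L²)
J = I (J = √(-7 + 6) = √(-1) = I ≈ 1.0*I)
M = -2*I (M = I*(-2 - (-5)*0) = I*(-2 - 1*0) = I*(-2 + 0) = I*(-2) = -2*I ≈ -2.0*I)
(M + r(9, 6))² = (-2*I + 6*(1 + 6))² = (-2*I + 6*7)² = (-2*I + 42)² = (42 - 2*I)²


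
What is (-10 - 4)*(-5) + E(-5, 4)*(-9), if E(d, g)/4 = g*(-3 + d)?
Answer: 1222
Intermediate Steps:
E(d, g) = 4*g*(-3 + d) (E(d, g) = 4*(g*(-3 + d)) = 4*g*(-3 + d))
(-10 - 4)*(-5) + E(-5, 4)*(-9) = (-10 - 4)*(-5) + (4*4*(-3 - 5))*(-9) = -14*(-5) + (4*4*(-8))*(-9) = 70 - 128*(-9) = 70 + 1152 = 1222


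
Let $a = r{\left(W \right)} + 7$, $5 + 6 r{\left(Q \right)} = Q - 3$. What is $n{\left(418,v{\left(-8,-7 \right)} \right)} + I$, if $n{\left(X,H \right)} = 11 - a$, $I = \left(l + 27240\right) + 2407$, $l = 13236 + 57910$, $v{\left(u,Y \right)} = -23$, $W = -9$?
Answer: $\frac{604799}{6} \approx 1.008 \cdot 10^{5}$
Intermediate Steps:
$l = 71146$
$I = 100793$ ($I = \left(71146 + 27240\right) + 2407 = 98386 + 2407 = 100793$)
$r{\left(Q \right)} = - \frac{4}{3} + \frac{Q}{6}$ ($r{\left(Q \right)} = - \frac{5}{6} + \frac{Q - 3}{6} = - \frac{5}{6} + \frac{-3 + Q}{6} = - \frac{5}{6} + \left(- \frac{1}{2} + \frac{Q}{6}\right) = - \frac{4}{3} + \frac{Q}{6}$)
$a = \frac{25}{6}$ ($a = \left(- \frac{4}{3} + \frac{1}{6} \left(-9\right)\right) + 7 = \left(- \frac{4}{3} - \frac{3}{2}\right) + 7 = - \frac{17}{6} + 7 = \frac{25}{6} \approx 4.1667$)
$n{\left(X,H \right)} = \frac{41}{6}$ ($n{\left(X,H \right)} = 11 - \frac{25}{6} = \frac{41}{6}$)
$n{\left(418,v{\left(-8,-7 \right)} \right)} + I = \frac{41}{6} + 100793 = \frac{604799}{6}$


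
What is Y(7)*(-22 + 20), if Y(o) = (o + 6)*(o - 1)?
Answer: -156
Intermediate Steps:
Y(o) = (-1 + o)*(6 + o) (Y(o) = (6 + o)*(-1 + o) = (-1 + o)*(6 + o))
Y(7)*(-22 + 20) = (-6 + 7**2 + 5*7)*(-22 + 20) = (-6 + 49 + 35)*(-2) = 78*(-2) = -156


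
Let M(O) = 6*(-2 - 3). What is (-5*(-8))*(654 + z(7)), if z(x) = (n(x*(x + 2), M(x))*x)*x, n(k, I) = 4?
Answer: 34000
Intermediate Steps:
M(O) = -30 (M(O) = 6*(-5) = -30)
z(x) = 4*x**2 (z(x) = (4*x)*x = 4*x**2)
(-5*(-8))*(654 + z(7)) = (-5*(-8))*(654 + 4*7**2) = 40*(654 + 4*49) = 40*(654 + 196) = 40*850 = 34000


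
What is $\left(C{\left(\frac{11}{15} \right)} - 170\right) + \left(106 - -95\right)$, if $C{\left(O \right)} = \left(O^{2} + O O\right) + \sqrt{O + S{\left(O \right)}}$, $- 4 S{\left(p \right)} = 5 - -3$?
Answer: $\frac{7217}{225} + \frac{i \sqrt{285}}{15} \approx 32.076 + 1.1255 i$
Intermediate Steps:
$S{\left(p \right)} = -2$ ($S{\left(p \right)} = - \frac{5 - -3}{4} = - \frac{5 + 3}{4} = \left(- \frac{1}{4}\right) 8 = -2$)
$C{\left(O \right)} = \sqrt{-2 + O} + 2 O^{2}$ ($C{\left(O \right)} = \left(O^{2} + O O\right) + \sqrt{O - 2} = \left(O^{2} + O^{2}\right) + \sqrt{-2 + O} = 2 O^{2} + \sqrt{-2 + O} = \sqrt{-2 + O} + 2 O^{2}$)
$\left(C{\left(\frac{11}{15} \right)} - 170\right) + \left(106 - -95\right) = \left(\left(\sqrt{-2 + \frac{11}{15}} + 2 \left(\frac{11}{15}\right)^{2}\right) - 170\right) + \left(106 - -95\right) = \left(\left(\sqrt{-2 + 11 \cdot \frac{1}{15}} + 2 \left(11 \cdot \frac{1}{15}\right)^{2}\right) - 170\right) + \left(106 + 95\right) = \left(\left(\sqrt{-2 + \frac{11}{15}} + 2 \left(\frac{11}{15}\right)^{2}\right) - 170\right) + 201 = \left(\left(\sqrt{- \frac{19}{15}} + 2 \cdot \frac{121}{225}\right) - 170\right) + 201 = \left(\left(\frac{i \sqrt{285}}{15} + \frac{242}{225}\right) - 170\right) + 201 = \left(\left(\frac{242}{225} + \frac{i \sqrt{285}}{15}\right) - 170\right) + 201 = \left(- \frac{38008}{225} + \frac{i \sqrt{285}}{15}\right) + 201 = \frac{7217}{225} + \frac{i \sqrt{285}}{15}$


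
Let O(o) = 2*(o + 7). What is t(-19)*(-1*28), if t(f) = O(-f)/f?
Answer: 1456/19 ≈ 76.632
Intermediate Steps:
O(o) = 14 + 2*o (O(o) = 2*(7 + o) = 14 + 2*o)
t(f) = (14 - 2*f)/f (t(f) = (14 + 2*(-f))/f = (14 - 2*f)/f)
t(-19)*(-1*28) = (-2 + 14/(-19))*(-1*28) = (-2 + 14*(-1/19))*(-28) = (-2 - 14/19)*(-28) = -52/19*(-28) = 1456/19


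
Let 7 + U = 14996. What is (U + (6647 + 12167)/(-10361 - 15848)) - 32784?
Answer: -466407969/26209 ≈ -17796.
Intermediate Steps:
U = 14989 (U = -7 + 14996 = 14989)
(U + (6647 + 12167)/(-10361 - 15848)) - 32784 = (14989 + (6647 + 12167)/(-10361 - 15848)) - 32784 = (14989 + 18814/(-26209)) - 32784 = (14989 + 18814*(-1/26209)) - 32784 = (14989 - 18814/26209) - 32784 = 392827887/26209 - 32784 = -466407969/26209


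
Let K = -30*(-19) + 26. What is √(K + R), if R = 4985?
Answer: √5581 ≈ 74.706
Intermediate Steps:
K = 596 (K = 570 + 26 = 596)
√(K + R) = √(596 + 4985) = √5581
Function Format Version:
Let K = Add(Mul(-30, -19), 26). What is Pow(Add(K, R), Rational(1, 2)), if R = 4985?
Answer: Pow(5581, Rational(1, 2)) ≈ 74.706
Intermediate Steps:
K = 596 (K = Add(570, 26) = 596)
Pow(Add(K, R), Rational(1, 2)) = Pow(Add(596, 4985), Rational(1, 2)) = Pow(5581, Rational(1, 2))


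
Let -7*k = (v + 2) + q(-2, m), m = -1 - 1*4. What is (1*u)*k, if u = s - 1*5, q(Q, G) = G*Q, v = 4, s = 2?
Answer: 48/7 ≈ 6.8571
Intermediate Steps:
m = -5 (m = -1 - 4 = -5)
u = -3 (u = 2 - 1*5 = 2 - 5 = -3)
k = -16/7 (k = -((4 + 2) - 5*(-2))/7 = -(6 + 10)/7 = -1/7*16 = -16/7 ≈ -2.2857)
(1*u)*k = (1*(-3))*(-16/7) = -3*(-16/7) = 48/7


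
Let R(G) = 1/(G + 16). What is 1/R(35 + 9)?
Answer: 60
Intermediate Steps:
R(G) = 1/(16 + G)
1/R(35 + 9) = 1/(1/(16 + (35 + 9))) = 1/(1/(16 + 44)) = 1/(1/60) = 60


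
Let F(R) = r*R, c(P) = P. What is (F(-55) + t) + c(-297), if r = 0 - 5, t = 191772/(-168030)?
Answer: -216024/9335 ≈ -23.141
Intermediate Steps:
t = -10654/9335 (t = 191772*(-1/168030) = -10654/9335 ≈ -1.1413)
r = -5
F(R) = -5*R
(F(-55) + t) + c(-297) = (-5*(-55) - 10654/9335) - 297 = (275 - 10654/9335) - 297 = 2556471/9335 - 297 = -216024/9335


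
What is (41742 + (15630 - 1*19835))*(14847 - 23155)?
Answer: -311857396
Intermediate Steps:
(41742 + (15630 - 1*19835))*(14847 - 23155) = (41742 + (15630 - 19835))*(-8308) = (41742 - 4205)*(-8308) = 37537*(-8308) = -311857396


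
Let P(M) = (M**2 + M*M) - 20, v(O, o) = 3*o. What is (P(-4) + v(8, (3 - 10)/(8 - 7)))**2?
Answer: 81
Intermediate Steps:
P(M) = -20 + 2*M**2 (P(M) = (M**2 + M**2) - 20 = 2*M**2 - 20 = -20 + 2*M**2)
(P(-4) + v(8, (3 - 10)/(8 - 7)))**2 = ((-20 + 2*(-4)**2) + 3*((3 - 10)/(8 - 7)))**2 = ((-20 + 2*16) + 3*(-7/1))**2 = ((-20 + 32) + 3*(-7*1))**2 = (12 + 3*(-7))**2 = (12 - 21)**2 = (-9)**2 = 81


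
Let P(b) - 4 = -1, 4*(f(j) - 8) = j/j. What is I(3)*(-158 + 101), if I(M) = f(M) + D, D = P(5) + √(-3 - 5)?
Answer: -2565/4 - 114*I*√2 ≈ -641.25 - 161.22*I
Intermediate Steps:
f(j) = 33/4 (f(j) = 8 + (j/j)/4 = 8 + (¼)*1 = 8 + ¼ = 33/4)
P(b) = 3 (P(b) = 4 - 1 = 3)
D = 3 + 2*I*√2 (D = 3 + √(-3 - 5) = 3 + √(-8) = 3 + 2*I*√2 ≈ 3.0 + 2.8284*I)
I(M) = 45/4 + 2*I*√2 (I(M) = 33/4 + (3 + 2*I*√2) = 45/4 + 2*I*√2)
I(3)*(-158 + 101) = (45/4 + 2*I*√2)*(-158 + 101) = (45/4 + 2*I*√2)*(-57) = -2565/4 - 114*I*√2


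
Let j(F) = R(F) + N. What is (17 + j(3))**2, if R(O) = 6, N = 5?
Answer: 784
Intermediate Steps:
j(F) = 11 (j(F) = 6 + 5 = 11)
(17 + j(3))**2 = (17 + 11)**2 = 28**2 = 784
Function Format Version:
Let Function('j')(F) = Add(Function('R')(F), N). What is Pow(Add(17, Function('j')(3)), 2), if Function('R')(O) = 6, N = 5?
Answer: 784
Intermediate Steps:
Function('j')(F) = 11 (Function('j')(F) = Add(6, 5) = 11)
Pow(Add(17, Function('j')(3)), 2) = Pow(Add(17, 11), 2) = Pow(28, 2) = 784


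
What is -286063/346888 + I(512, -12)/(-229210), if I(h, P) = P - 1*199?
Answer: -32747653431/39755099240 ≈ -0.82373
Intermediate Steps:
I(h, P) = -199 + P (I(h, P) = P - 199 = -199 + P)
-286063/346888 + I(512, -12)/(-229210) = -286063/346888 + (-199 - 12)/(-229210) = -286063*1/346888 - 211*(-1/229210) = -286063/346888 + 211/229210 = -32747653431/39755099240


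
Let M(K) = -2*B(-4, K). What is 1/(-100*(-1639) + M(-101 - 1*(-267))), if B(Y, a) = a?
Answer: 1/163568 ≈ 6.1137e-6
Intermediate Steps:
M(K) = -2*K
1/(-100*(-1639) + M(-101 - 1*(-267))) = 1/(-100*(-1639) - 2*(-101 - 1*(-267))) = 1/(163900 - 2*(-101 + 267)) = 1/(163900 - 2*166) = 1/(163900 - 332) = 1/163568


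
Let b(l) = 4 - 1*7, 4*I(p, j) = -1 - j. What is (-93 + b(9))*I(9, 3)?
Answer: 96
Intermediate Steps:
I(p, j) = -¼ - j/4 (I(p, j) = (-1 - j)/4 = -¼ - j/4)
b(l) = -3 (b(l) = 4 - 7 = -3)
(-93 + b(9))*I(9, 3) = (-93 - 3)*(-¼ - ¼*3) = -96*(-¼ - ¾) = -96*(-1) = 96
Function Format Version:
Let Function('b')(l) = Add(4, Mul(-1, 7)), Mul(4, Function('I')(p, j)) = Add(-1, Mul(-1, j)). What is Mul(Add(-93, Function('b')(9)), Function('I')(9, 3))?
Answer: 96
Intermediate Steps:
Function('I')(p, j) = Add(Rational(-1, 4), Mul(Rational(-1, 4), j)) (Function('I')(p, j) = Mul(Rational(1, 4), Add(-1, Mul(-1, j))) = Add(Rational(-1, 4), Mul(Rational(-1, 4), j)))
Function('b')(l) = -3 (Function('b')(l) = Add(4, -7) = -3)
Mul(Add(-93, Function('b')(9)), Function('I')(9, 3)) = Mul(Add(-93, -3), Add(Rational(-1, 4), Mul(Rational(-1, 4), 3))) = Mul(-96, Add(Rational(-1, 4), Rational(-3, 4))) = Mul(-96, -1) = 96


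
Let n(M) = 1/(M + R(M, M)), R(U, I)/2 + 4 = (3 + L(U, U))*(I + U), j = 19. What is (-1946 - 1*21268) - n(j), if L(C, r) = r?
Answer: -39069163/1683 ≈ -23214.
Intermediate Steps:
R(U, I) = -8 + 2*(3 + U)*(I + U) (R(U, I) = -8 + 2*((3 + U)*(I + U)) = -8 + 2*(3 + U)*(I + U))
n(M) = 1/(-8 + 4*M² + 13*M) (n(M) = 1/(M + (-8 + 2*M² + 6*M + 6*M + 2*M*M)) = 1/(M + (-8 + 2*M² + 6*M + 6*M + 2*M²)) = 1/(M + (-8 + 4*M² + 12*M)) = 1/(-8 + 4*M² + 13*M))
(-1946 - 1*21268) - n(j) = (-1946 - 1*21268) - 1/(-8 + 4*19² + 13*19) = (-1946 - 21268) - 1/(-8 + 4*361 + 247) = -23214 - 1/(-8 + 1444 + 247) = -23214 - 1/1683 = -39069163/1683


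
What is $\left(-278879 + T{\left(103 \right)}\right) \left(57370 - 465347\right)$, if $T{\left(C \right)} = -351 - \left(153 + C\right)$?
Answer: $114023859822$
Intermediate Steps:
$T{\left(C \right)} = -504 - C$ ($T{\left(C \right)} = -351 - \left(153 + C\right) = -504 - C$)
$\left(-278879 + T{\left(103 \right)}\right) \left(57370 - 465347\right) = \left(-278879 - 607\right) \left(57370 - 465347\right) = \left(-278879 - 607\right) \left(-407977\right) = \left(-279486\right) \left(-407977\right) = 114023859822$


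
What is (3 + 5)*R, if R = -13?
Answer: -104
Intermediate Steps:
(3 + 5)*R = (3 + 5)*(-13) = 8*(-13) = -104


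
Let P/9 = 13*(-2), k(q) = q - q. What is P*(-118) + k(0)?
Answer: 27612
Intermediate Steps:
k(q) = 0
P = -234 (P = 9*(13*(-2)) = 9*(-26) = -234)
P*(-118) + k(0) = -234*(-118) + 0 = 27612 + 0 = 27612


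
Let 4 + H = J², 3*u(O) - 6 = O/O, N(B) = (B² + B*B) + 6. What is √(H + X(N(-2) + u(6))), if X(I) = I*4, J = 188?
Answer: 2*√79662/3 ≈ 188.16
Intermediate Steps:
N(B) = 6 + 2*B² (N(B) = (B² + B²) + 6 = 2*B² + 6 = 6 + 2*B²)
u(O) = 7/3 (u(O) = 2 + (O/O)/3 = 2 + (⅓)*1 = 2 + ⅓ = 7/3)
X(I) = 4*I
H = 35340 (H = -4 + 188² = -4 + 35344 = 35340)
√(H + X(N(-2) + u(6))) = √(35340 + 4*((6 + 2*(-2)²) + 7/3)) = √(35340 + 4*((6 + 2*4) + 7/3)) = √(35340 + 4*((6 + 8) + 7/3)) = √(35340 + 4*(14 + 7/3)) = √(35340 + 4*(49/3)) = √(35340 + 196/3) = √(106216/3) = 2*√79662/3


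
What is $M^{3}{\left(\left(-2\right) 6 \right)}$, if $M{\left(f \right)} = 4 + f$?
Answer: $-512$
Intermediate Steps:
$M^{3}{\left(\left(-2\right) 6 \right)} = \left(4 - 12\right)^{3} = \left(-8\right)^{3} = -512$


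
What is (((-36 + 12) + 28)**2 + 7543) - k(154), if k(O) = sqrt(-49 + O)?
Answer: 7559 - sqrt(105) ≈ 7548.8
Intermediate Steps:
(((-36 + 12) + 28)**2 + 7543) - k(154) = (((-36 + 12) + 28)**2 + 7543) - sqrt(-49 + 154) = ((-24 + 28)**2 + 7543) - sqrt(105) = (4**2 + 7543) - sqrt(105) = (16 + 7543) - sqrt(105) = 7559 - sqrt(105)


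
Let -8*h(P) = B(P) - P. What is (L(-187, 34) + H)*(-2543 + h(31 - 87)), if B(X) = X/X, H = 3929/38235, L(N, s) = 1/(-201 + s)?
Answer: -3151485277/12770490 ≈ -246.78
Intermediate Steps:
H = 3929/38235 (H = 3929*(1/38235) = 3929/38235 ≈ 0.10276)
B(X) = 1
h(P) = -1/8 + P/8 (h(P) = -(1 - P)/8 = -1/8 + P/8)
(L(-187, 34) + H)*(-2543 + h(31 - 87)) = (1/(-201 + 34) + 3929/38235)*(-2543 + (-1/8 + (31 - 87)/8)) = (1/(-167) + 3929/38235)*(-2543 + (-1/8 + (1/8)*(-56))) = (-1/167 + 3929/38235)*(-2543 + (-1/8 - 7)) = 617908*(-2543 - 57/8)/6385245 = (617908/6385245)*(-20401/8) = -3151485277/12770490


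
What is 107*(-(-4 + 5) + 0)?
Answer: -107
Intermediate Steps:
107*(-(-4 + 5) + 0) = 107*(-1*1 + 0) = 107*(-1 + 0) = 107*(-1) = -107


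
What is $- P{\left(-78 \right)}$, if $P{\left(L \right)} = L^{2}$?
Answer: $-6084$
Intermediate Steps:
$- P{\left(-78 \right)} = - \left(-78\right)^{2} = \left(-1\right) 6084 = -6084$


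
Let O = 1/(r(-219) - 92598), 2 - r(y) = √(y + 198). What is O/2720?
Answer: I/(2720*(√21 - 92596*I)) ≈ -3.9704e-9 + 1.965e-13*I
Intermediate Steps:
r(y) = 2 - √(198 + y) (r(y) = 2 - √(y + 198) = 2 - √(198 + y))
O = 1/(-92596 - I*√21) (O = 1/((2 - √(198 - 219)) - 92598) = 1/((2 - √(-21)) - 92598) = 1/((2 - I*√21) - 92598) = 1/(-92596 - I*√21) ≈ -1.08e-5 + 5.3e-10*I)
O/2720 = (I/(√21 - 92596*I))/2720 = (I/(√21 - 92596*I))*(1/2720) = I/(2720*(√21 - 92596*I))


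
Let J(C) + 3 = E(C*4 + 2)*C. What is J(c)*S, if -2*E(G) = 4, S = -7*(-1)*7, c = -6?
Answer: 441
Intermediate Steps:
S = 49 (S = 7*7 = 49)
E(G) = -2 (E(G) = -½*4 = -2)
J(C) = -3 - 2*C
J(c)*S = (-3 - 2*(-6))*49 = (-3 + 12)*49 = 9*49 = 441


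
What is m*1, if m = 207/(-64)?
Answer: -207/64 ≈ -3.2344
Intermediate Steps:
m = -207/64 (m = 207*(-1/64) = -207/64 ≈ -3.2344)
m*1 = -207/64*1 = -207/64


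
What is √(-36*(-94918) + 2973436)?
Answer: 2*√1597621 ≈ 2527.9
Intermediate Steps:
√(-36*(-94918) + 2973436) = √(3417048 + 2973436) = √6390484 = 2*√1597621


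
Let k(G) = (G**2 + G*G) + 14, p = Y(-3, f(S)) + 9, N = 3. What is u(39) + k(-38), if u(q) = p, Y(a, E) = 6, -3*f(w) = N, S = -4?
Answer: 2917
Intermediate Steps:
f(w) = -1 (f(w) = -1/3*3 = -1)
p = 15 (p = 6 + 9 = 15)
u(q) = 15
k(G) = 14 + 2*G**2 (k(G) = (G**2 + G**2) + 14 = 2*G**2 + 14 = 14 + 2*G**2)
u(39) + k(-38) = 15 + (14 + 2*(-38)**2) = 15 + (14 + 2*1444) = 15 + (14 + 2888) = 15 + 2902 = 2917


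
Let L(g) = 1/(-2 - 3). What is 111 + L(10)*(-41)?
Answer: 596/5 ≈ 119.20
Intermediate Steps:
L(g) = -1/5 (L(g) = 1/(-5) = -1/5)
111 + L(10)*(-41) = 111 - 1/5*(-41) = 111 + 41/5 = 596/5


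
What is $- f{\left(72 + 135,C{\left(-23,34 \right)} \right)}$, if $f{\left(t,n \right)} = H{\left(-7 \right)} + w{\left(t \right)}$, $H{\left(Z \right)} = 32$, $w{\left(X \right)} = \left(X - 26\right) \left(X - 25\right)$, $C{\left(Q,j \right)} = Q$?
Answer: $-32974$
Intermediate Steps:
$w{\left(X \right)} = \left(-26 + X\right) \left(-25 + X\right)$
$f{\left(t,n \right)} = 682 + t^{2} - 51 t$ ($f{\left(t,n \right)} = 32 + \left(650 + t^{2} - 51 t\right) = 682 + t^{2} - 51 t$)
$- f{\left(72 + 135,C{\left(-23,34 \right)} \right)} = - (682 + \left(72 + 135\right)^{2} - 51 \left(72 + 135\right)) = - (682 + 207^{2} - 10557) = - (682 + 42849 - 10557) = \left(-1\right) 32974 = -32974$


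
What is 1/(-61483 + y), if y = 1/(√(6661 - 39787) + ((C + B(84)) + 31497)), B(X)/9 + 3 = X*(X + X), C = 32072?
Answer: (-√33126 + 190550*I)/(-11715585649*I + 61483*√33126) ≈ -1.6265e-5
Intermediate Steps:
B(X) = -27 + 18*X² (B(X) = -27 + 9*(X*(X + X)) = -27 + 9*(X*(2*X)) = -27 + 9*(2*X²) = -27 + 18*X²)
y = 1/(190550 + I*√33126) (y = 1/(√(6661 - 39787) + ((32072 + (-27 + 18*84²)) + 31497)) = 1/(√(-33126) + ((32072 + (-27 + 18*7056)) + 31497)) = 1/(I*√33126 + ((32072 + (-27 + 127008)) + 31497)) = 1/(I*√33126 + ((32072 + 126981) + 31497)) = 1/(I*√33126 + (159053 + 31497)) = 1/(I*√33126 + 190550) = 1/(190550 + I*√33126) ≈ 5.248e-6 - 5.01e-9*I)
1/(-61483 + y) = 1/(-61483 + (95275/18154667813 - I*√33126/36309335626)) = 1/(-1116203441051404/18154667813 - I*√33126/36309335626)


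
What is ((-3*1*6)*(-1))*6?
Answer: 108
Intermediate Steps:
((-3*1*6)*(-1))*6 = (-3*6*(-1))*6 = -18*(-1)*6 = 18*6 = 108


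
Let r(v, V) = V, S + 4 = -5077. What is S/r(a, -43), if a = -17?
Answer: 5081/43 ≈ 118.16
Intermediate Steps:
S = -5081 (S = -4 - 5077 = -5081)
S/r(a, -43) = -5081/(-43) = -5081*(-1/43) = 5081/43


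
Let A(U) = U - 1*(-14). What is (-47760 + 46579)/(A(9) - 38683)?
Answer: 1181/38660 ≈ 0.030548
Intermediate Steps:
A(U) = 14 + U (A(U) = U + 14 = 14 + U)
(-47760 + 46579)/(A(9) - 38683) = (-47760 + 46579)/((14 + 9) - 38683) = -1181/(23 - 38683) = -1181/(-38660) = -1181*(-1/38660) = 1181/38660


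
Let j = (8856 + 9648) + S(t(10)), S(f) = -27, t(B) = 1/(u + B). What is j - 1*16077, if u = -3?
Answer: 2400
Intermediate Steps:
t(B) = 1/(-3 + B)
j = 18477 (j = (8856 + 9648) - 27 = 18504 - 27 = 18477)
j - 1*16077 = 18477 - 1*16077 = 18477 - 16077 = 2400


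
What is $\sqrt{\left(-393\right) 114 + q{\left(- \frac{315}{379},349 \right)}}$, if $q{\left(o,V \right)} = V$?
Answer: $i \sqrt{44453} \approx 210.84 i$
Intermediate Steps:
$\sqrt{\left(-393\right) 114 + q{\left(- \frac{315}{379},349 \right)}} = \sqrt{\left(-393\right) 114 + 349} = \sqrt{-44802 + 349} = \sqrt{-44453} = i \sqrt{44453}$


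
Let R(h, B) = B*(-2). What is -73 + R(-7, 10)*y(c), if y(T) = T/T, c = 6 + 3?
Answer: -93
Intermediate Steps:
R(h, B) = -2*B
c = 9
y(T) = 1
-73 + R(-7, 10)*y(c) = -73 - 2*10*1 = -73 - 20*1 = -73 - 20 = -93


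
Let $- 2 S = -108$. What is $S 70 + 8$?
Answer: $3788$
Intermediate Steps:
$S = 54$ ($S = \left(- \frac{1}{2}\right) \left(-108\right) = 54$)
$S 70 + 8 = 54 \cdot 70 + 8 = 3780 + 8 = 3788$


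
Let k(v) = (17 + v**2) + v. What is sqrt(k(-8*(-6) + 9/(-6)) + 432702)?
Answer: sqrt(1739711)/2 ≈ 659.49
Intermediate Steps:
k(v) = 17 + v + v**2
sqrt(k(-8*(-6) + 9/(-6)) + 432702) = sqrt((17 + (-8*(-6) + 9/(-6)) + (-8*(-6) + 9/(-6))**2) + 432702) = sqrt((17 + (48 + 9*(-1/6)) + (48 + 9*(-1/6))**2) + 432702) = sqrt((17 + (48 - 3/2) + (48 - 3/2)**2) + 432702) = sqrt((17 + 93/2 + (93/2)**2) + 432702) = sqrt((17 + 93/2 + 8649/4) + 432702) = sqrt(8903/4 + 432702) = sqrt(1739711/4) = sqrt(1739711)/2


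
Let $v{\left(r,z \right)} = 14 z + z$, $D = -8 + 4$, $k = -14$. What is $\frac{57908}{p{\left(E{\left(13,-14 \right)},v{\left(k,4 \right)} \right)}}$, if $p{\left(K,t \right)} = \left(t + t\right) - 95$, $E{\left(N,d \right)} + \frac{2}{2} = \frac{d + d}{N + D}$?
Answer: $\frac{57908}{25} \approx 2316.3$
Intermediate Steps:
$D = -4$
$E{\left(N,d \right)} = -1 + \frac{2 d}{-4 + N}$ ($E{\left(N,d \right)} = -1 + \frac{d + d}{N - 4} = -1 + \frac{2 d}{-4 + N}$)
$v{\left(r,z \right)} = 15 z$
$p{\left(K,t \right)} = -95 + 2 t$ ($p{\left(K,t \right)} = 2 t - 95 = -95 + 2 t$)
$\frac{57908}{p{\left(E{\left(13,-14 \right)},v{\left(k,4 \right)} \right)}} = \frac{57908}{-95 + 2 \cdot 15 \cdot 4} = \frac{57908}{-95 + 2 \cdot 60} = \frac{57908}{-95 + 120} = \frac{57908}{25}$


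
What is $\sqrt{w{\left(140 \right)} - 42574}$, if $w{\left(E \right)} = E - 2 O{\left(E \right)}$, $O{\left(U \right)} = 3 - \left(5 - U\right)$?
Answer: $i \sqrt{42710} \approx 206.66 i$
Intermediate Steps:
$O{\left(U \right)} = -2 + U$ ($O{\left(U \right)} = 3 + \left(-5 + U\right) = -2 + U$)
$w{\left(E \right)} = 4 - E$ ($w{\left(E \right)} = E - 2 \left(-2 + E\right) = E - \left(-4 + 2 E\right) = 4 - E$)
$\sqrt{w{\left(140 \right)} - 42574} = \sqrt{\left(4 - 140\right) - 42574} = \sqrt{-136 - 42574} = \sqrt{-42710} = i \sqrt{42710}$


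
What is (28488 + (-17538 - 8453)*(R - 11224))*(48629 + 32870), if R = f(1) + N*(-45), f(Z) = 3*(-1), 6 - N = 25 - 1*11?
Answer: 23021241354815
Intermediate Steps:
N = -8 (N = 6 - (25 - 1*11) = 6 - (25 - 11) = 6 - 1*14 = 6 - 14 = -8)
f(Z) = -3
R = 357 (R = -3 - 8*(-45) = -3 + 360 = 357)
(28488 + (-17538 - 8453)*(R - 11224))*(48629 + 32870) = (28488 + (-17538 - 8453)*(357 - 11224))*(48629 + 32870) = (28488 - 25991*(-10867))*81499 = (28488 + 282444197)*81499 = 282472685*81499 = 23021241354815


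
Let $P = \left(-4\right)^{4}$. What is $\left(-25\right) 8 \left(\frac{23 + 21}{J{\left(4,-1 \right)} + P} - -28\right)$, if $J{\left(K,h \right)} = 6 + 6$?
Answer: $- \frac{377400}{67} \approx -5632.8$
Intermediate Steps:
$P = 256$
$J{\left(K,h \right)} = 12$
$\left(-25\right) 8 \left(\frac{23 + 21}{J{\left(4,-1 \right)} + P} - -28\right) = \left(-25\right) 8 \left(\frac{23 + 21}{12 + 256} - -28\right) = - 200 \left(\frac{44}{268} + 28\right) = - 200 \left(44 \cdot \frac{1}{268} + 28\right) = - 200 \left(\frac{11}{67} + 28\right) = \left(-200\right) \frac{1887}{67} = - \frac{377400}{67}$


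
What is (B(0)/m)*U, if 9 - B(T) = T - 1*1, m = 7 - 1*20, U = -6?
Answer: 60/13 ≈ 4.6154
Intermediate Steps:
m = -13 (m = 7 - 20 = -13)
B(T) = 10 - T (B(T) = 9 - (T - 1*1) = 9 - (T - 1) = 9 - (-1 + T) = 9 + (1 - T) = 10 - T)
(B(0)/m)*U = ((10 - 1*0)/(-13))*(-6) = ((10 + 0)*(-1/13))*(-6) = (10*(-1/13))*(-6) = -10/13*(-6) = 60/13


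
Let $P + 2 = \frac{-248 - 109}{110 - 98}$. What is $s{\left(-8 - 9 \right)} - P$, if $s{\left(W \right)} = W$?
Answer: $\frac{59}{4} \approx 14.75$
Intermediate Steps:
$P = - \frac{127}{4}$ ($P = -2 + \frac{-248 - 109}{110 - 98} = -2 - \frac{357}{12} = -2 - \frac{119}{4} = - \frac{127}{4} \approx -31.75$)
$s{\left(-8 - 9 \right)} - P = \left(-8 - 9\right) - - \frac{127}{4} = -17 + \frac{127}{4} = \frac{59}{4}$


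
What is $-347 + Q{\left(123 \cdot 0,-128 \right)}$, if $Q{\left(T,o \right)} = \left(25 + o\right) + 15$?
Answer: $-435$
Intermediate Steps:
$Q{\left(T,o \right)} = 40 + o$
$-347 + Q{\left(123 \cdot 0,-128 \right)} = -347 + \left(40 - 128\right) = -347 - 88 = -435$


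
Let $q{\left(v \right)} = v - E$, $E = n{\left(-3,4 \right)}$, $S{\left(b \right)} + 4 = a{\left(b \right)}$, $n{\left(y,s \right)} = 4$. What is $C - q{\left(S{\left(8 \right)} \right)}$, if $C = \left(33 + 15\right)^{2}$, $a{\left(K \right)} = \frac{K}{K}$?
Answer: $2311$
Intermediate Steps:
$a{\left(K \right)} = 1$
$S{\left(b \right)} = -3$ ($S{\left(b \right)} = -4 + 1 = -3$)
$E = 4$
$C = 2304$ ($C = 48^{2} = 2304$)
$q{\left(v \right)} = -4 + v$ ($q{\left(v \right)} = v - 4 = -4 + v$)
$C - q{\left(S{\left(8 \right)} \right)} = 2304 - \left(-4 - 3\right) = 2304 - -7 = 2304 + 7 = 2311$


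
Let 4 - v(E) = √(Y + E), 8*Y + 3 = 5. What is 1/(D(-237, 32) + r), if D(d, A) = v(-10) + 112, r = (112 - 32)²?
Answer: 8688/56611021 + 2*I*√39/169833063 ≈ 0.00015347 + 7.3543e-8*I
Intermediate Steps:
Y = ¼ (Y = -3/8 + (⅛)*5 = -3/8 + 5/8 = ¼ ≈ 0.25000)
v(E) = 4 - √(¼ + E)
r = 6400 (r = 80² = 6400)
D(d, A) = 116 - I*√39/2 (D(d, A) = (4 - √(1 + 4*(-10))/2) + 112 = (4 - √(1 - 40)/2) + 112 = (4 - I*√39/2) + 112 = 116 - I*√39/2)
1/(D(-237, 32) + r) = 1/((116 - I*√39/2) + 6400) = 1/(6516 - I*√39/2)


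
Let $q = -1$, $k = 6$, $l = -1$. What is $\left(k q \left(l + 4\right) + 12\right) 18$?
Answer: $-108$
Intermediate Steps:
$\left(k q \left(l + 4\right) + 12\right) 18 = \left(6 \left(-1\right) \left(-1 + 4\right) + 12\right) 18 = \left(\left(-6\right) 3 + 12\right) 18 = \left(-18 + 12\right) 18 = \left(-6\right) 18 = -108$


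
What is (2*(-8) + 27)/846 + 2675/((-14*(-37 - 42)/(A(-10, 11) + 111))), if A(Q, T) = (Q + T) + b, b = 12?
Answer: 140315183/467838 ≈ 299.92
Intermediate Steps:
A(Q, T) = 12 + Q + T (A(Q, T) = (Q + T) + 12 = 12 + Q + T)
(2*(-8) + 27)/846 + 2675/((-14*(-37 - 42)/(A(-10, 11) + 111))) = (2*(-8) + 27)/846 + 2675/((-14*(-37 - 42)/((12 - 10 + 11) + 111))) = (-16 + 27)*(1/846) + 2675/((-(-1106)/(13 + 111))) = 11*(1/846) + 2675/((-(-1106)/124)) = 11/846 + 2675/((-(-1106)/124)) = 11/846 + 2675/((-14*(-79/124))) = 11/846 + 2675/(553/62) = 11/846 + 2675*(62/553) = 11/846 + 165850/553 = 140315183/467838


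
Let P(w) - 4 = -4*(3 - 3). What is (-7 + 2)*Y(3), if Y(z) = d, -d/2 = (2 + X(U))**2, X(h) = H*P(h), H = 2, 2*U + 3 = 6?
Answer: 1000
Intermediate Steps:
U = 3/2 (U = -3/2 + (1/2)*6 = -3/2 + 3 = 3/2 ≈ 1.5000)
P(w) = 4 (P(w) = 4 - 4*(3 - 3) = 4 - 4*0 = 4 + 0 = 4)
X(h) = 8 (X(h) = 2*4 = 8)
d = -200 (d = -2*(2 + 8)**2 = -2*10**2 = -2*100 = -200)
Y(z) = -200
(-7 + 2)*Y(3) = (-7 + 2)*(-200) = -5*(-200) = 1000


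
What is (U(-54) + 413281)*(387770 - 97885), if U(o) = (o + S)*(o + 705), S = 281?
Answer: 162642298330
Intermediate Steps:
U(o) = (281 + o)*(705 + o) (U(o) = (o + 281)*(o + 705) = (281 + o)*(705 + o))
(U(-54) + 413281)*(387770 - 97885) = ((198105 + (-54)² + 986*(-54)) + 413281)*(387770 - 97885) = ((198105 + 2916 - 53244) + 413281)*289885 = (147777 + 413281)*289885 = 561058*289885 = 162642298330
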